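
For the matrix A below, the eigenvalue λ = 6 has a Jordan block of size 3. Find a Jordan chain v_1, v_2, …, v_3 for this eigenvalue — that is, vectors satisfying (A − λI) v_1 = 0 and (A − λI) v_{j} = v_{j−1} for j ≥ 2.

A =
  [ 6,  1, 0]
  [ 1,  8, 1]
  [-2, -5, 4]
A Jordan chain for λ = 6 of length 3:
v_1 = (1, 0, -1)ᵀ
v_2 = (0, 1, -2)ᵀ
v_3 = (1, 0, 0)ᵀ

Let N = A − (6)·I. We want v_3 with N^3 v_3 = 0 but N^2 v_3 ≠ 0; then v_{j-1} := N · v_j for j = 3, …, 2.

Pick v_3 = (1, 0, 0)ᵀ.
Then v_2 = N · v_3 = (0, 1, -2)ᵀ.
Then v_1 = N · v_2 = (1, 0, -1)ᵀ.

Sanity check: (A − (6)·I) v_1 = (0, 0, 0)ᵀ = 0. ✓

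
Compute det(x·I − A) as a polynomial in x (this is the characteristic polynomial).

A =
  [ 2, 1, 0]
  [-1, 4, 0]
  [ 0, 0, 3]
x^3 - 9*x^2 + 27*x - 27

Expanding det(x·I − A) (e.g. by cofactor expansion or by noting that A is similar to its Jordan form J, which has the same characteristic polynomial as A) gives
  χ_A(x) = x^3 - 9*x^2 + 27*x - 27
which factors as (x - 3)^3. The eigenvalues (with algebraic multiplicities) are λ = 3 with multiplicity 3.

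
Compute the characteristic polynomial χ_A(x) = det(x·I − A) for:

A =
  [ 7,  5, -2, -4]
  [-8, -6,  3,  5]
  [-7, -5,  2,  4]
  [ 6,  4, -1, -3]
x^4

Expanding det(x·I − A) (e.g. by cofactor expansion or by noting that A is similar to its Jordan form J, which has the same characteristic polynomial as A) gives
  χ_A(x) = x^4
which factors as x^4. The eigenvalues (with algebraic multiplicities) are λ = 0 with multiplicity 4.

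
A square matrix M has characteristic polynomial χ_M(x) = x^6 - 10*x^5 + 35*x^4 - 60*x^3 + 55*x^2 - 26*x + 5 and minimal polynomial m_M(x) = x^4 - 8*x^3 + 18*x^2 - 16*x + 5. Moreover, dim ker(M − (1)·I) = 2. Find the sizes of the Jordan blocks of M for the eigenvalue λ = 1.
Block sizes for λ = 1: [3, 2]

Step 1 — from the characteristic polynomial, algebraic multiplicity of λ = 1 is 5. From dim ker(M − (1)·I) = 2, there are exactly 2 Jordan blocks for λ = 1.
Step 2 — from the minimal polynomial, the factor (x − 1)^3 tells us the largest block for λ = 1 has size 3.
Step 3 — with total size 5, 2 blocks, and largest block 3, the block sizes (in nonincreasing order) are [3, 2].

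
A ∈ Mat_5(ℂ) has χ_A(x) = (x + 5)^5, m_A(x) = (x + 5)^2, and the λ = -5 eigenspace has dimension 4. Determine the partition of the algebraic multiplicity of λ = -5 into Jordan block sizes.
Block sizes for λ = -5: [2, 1, 1, 1]

Step 1 — from the characteristic polynomial, algebraic multiplicity of λ = -5 is 5. From dim ker(A − (-5)·I) = 4, there are exactly 4 Jordan blocks for λ = -5.
Step 2 — from the minimal polynomial, the factor (x + 5)^2 tells us the largest block for λ = -5 has size 2.
Step 3 — with total size 5, 4 blocks, and largest block 2, the block sizes (in nonincreasing order) are [2, 1, 1, 1].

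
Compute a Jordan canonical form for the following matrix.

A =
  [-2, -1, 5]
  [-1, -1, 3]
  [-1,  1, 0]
J_3(-1)

The characteristic polynomial is
  det(x·I − A) = x^3 + 3*x^2 + 3*x + 1 = (x + 1)^3

Eigenvalues and multiplicities (the geometric multiplicity of λ is n − rank(A − λI), which equals the number of Jordan blocks for λ):
  λ = -1: algebraic multiplicity = 3, geometric multiplicity = 1

Determining the block sizes for each eigenvalue:
  λ = -1: one block (gm = 1), so the single block has size am = 3 → block sizes [3]

Assembling the blocks gives a Jordan form
J =
  [-1,  1,  0]
  [ 0, -1,  1]
  [ 0,  0, -1]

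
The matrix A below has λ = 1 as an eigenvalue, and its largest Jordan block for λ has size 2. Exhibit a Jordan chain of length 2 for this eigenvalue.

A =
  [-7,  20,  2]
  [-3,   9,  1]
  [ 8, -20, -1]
A Jordan chain for λ = 1 of length 2:
v_1 = (4, 2, -4)ᵀ
v_2 = (2, 1, 0)ᵀ

Let N = A − (1)·I. We want v_2 with N^2 v_2 = 0 but N^1 v_2 ≠ 0; then v_{j-1} := N · v_j for j = 2, …, 2.

Pick v_2 = (2, 1, 0)ᵀ.
Then v_1 = N · v_2 = (4, 2, -4)ᵀ.

Sanity check: (A − (1)·I) v_1 = (0, 0, 0)ᵀ = 0. ✓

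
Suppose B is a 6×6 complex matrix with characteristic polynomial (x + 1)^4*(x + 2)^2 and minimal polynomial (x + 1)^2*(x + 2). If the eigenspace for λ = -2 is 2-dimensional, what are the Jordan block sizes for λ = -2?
Block sizes for λ = -2: [1, 1]

Step 1 — from the characteristic polynomial, algebraic multiplicity of λ = -2 is 2. From dim ker(B − (-2)·I) = 2, there are exactly 2 Jordan blocks for λ = -2.
Step 2 — from the minimal polynomial, the factor (x + 2) tells us the largest block for λ = -2 has size 1.
Step 3 — with total size 2, 2 blocks, and largest block 1, the block sizes (in nonincreasing order) are [1, 1].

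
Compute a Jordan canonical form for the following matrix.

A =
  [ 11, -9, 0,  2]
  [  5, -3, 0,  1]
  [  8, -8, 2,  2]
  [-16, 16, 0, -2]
J_3(2) ⊕ J_1(2)

The characteristic polynomial is
  det(x·I − A) = x^4 - 8*x^3 + 24*x^2 - 32*x + 16 = (x - 2)^4

Eigenvalues and multiplicities (the geometric multiplicity of λ is n − rank(A − λI), which equals the number of Jordan blocks for λ):
  λ = 2: algebraic multiplicity = 4, geometric multiplicity = 2

Determining the block sizes for each eigenvalue:
  λ = 2: with am = 4 and gm = 2, the partition is not yet determined (e.g. several partitions of 4 into 2 parts exist). Let N = A − (2)·I. Computing rank(N^1) = 2, rank(N^2) = 1, rank(N^3) = 0; the number of blocks of size ≥ j is rank(N^{j−1}) − rank(N^j), giving [2, 1, 1]. So we have 1 block(s) of size 3, 1 block(s) of size 1 → block sizes [3, 1]

Assembling the blocks gives a Jordan form
J =
  [2, 1, 0, 0]
  [0, 2, 1, 0]
  [0, 0, 2, 0]
  [0, 0, 0, 2]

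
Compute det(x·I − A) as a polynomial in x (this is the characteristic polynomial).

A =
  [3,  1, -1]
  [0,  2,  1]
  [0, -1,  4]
x^3 - 9*x^2 + 27*x - 27

Expanding det(x·I − A) (e.g. by cofactor expansion or by noting that A is similar to its Jordan form J, which has the same characteristic polynomial as A) gives
  χ_A(x) = x^3 - 9*x^2 + 27*x - 27
which factors as (x - 3)^3. The eigenvalues (with algebraic multiplicities) are λ = 3 with multiplicity 3.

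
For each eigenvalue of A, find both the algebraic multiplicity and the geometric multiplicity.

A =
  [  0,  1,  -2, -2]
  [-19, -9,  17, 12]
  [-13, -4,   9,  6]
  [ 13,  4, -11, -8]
λ = -2: alg = 4, geom = 2

Step 1 — factor the characteristic polynomial to read off the algebraic multiplicities:
  χ_A(x) = (x + 2)^4

Step 2 — compute geometric multiplicities via the rank-nullity identity g(λ) = n − rank(A − λI):
  rank(A − (-2)·I) = 2, so dim ker(A − (-2)·I) = n − 2 = 2

Summary:
  λ = -2: algebraic multiplicity = 4, geometric multiplicity = 2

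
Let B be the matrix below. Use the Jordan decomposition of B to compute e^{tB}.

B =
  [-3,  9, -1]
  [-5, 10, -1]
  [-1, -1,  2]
e^{tB} =
  [-4*t^2*exp(3*t) - 6*t*exp(3*t) + exp(3*t), 5*t^2*exp(3*t) + 9*t*exp(3*t), -t^2*exp(3*t) - t*exp(3*t)]
  [-2*t^2*exp(3*t) - 5*t*exp(3*t), 5*t^2*exp(3*t)/2 + 7*t*exp(3*t) + exp(3*t), -t^2*exp(3*t)/2 - t*exp(3*t)]
  [6*t^2*exp(3*t) - t*exp(3*t), -15*t^2*exp(3*t)/2 - t*exp(3*t), 3*t^2*exp(3*t)/2 - t*exp(3*t) + exp(3*t)]

Strategy: write B = P · J · P⁻¹ where J is a Jordan canonical form, so e^{tB} = P · e^{tJ} · P⁻¹, and e^{tJ} can be computed block-by-block.

B has Jordan form
J =
  [3, 1, 0]
  [0, 3, 1]
  [0, 0, 3]
(up to reordering of blocks).

Per-block formulas:
  For a 3×3 Jordan block J_3(3): exp(t · J_3(3)) = e^(3t)·(I + t·N + (t^2/2)·N^2), where N is the 3×3 nilpotent shift.

After assembling e^{tJ} and conjugating by P, we get:

e^{tB} =
  [-4*t^2*exp(3*t) - 6*t*exp(3*t) + exp(3*t), 5*t^2*exp(3*t) + 9*t*exp(3*t), -t^2*exp(3*t) - t*exp(3*t)]
  [-2*t^2*exp(3*t) - 5*t*exp(3*t), 5*t^2*exp(3*t)/2 + 7*t*exp(3*t) + exp(3*t), -t^2*exp(3*t)/2 - t*exp(3*t)]
  [6*t^2*exp(3*t) - t*exp(3*t), -15*t^2*exp(3*t)/2 - t*exp(3*t), 3*t^2*exp(3*t)/2 - t*exp(3*t) + exp(3*t)]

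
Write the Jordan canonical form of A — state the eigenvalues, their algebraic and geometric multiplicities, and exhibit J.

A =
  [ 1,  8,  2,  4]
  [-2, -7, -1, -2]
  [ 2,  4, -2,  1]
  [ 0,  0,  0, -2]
J_1(-3) ⊕ J_1(-3) ⊕ J_2(-2)

The characteristic polynomial is
  det(x·I − A) = x^4 + 10*x^3 + 37*x^2 + 60*x + 36 = (x + 2)^2*(x + 3)^2

Eigenvalues and multiplicities (the geometric multiplicity of λ is n − rank(A − λI), which equals the number of Jordan blocks for λ):
  λ = -3: algebraic multiplicity = 2, geometric multiplicity = 2
  λ = -2: algebraic multiplicity = 2, geometric multiplicity = 1

Determining the block sizes for each eigenvalue:
  λ = -3: gm = am = 2, so every block has size 1 → block sizes [1, 1]
  λ = -2: one block (gm = 1), so the single block has size am = 2 → block sizes [2]

Assembling the blocks gives a Jordan form
J =
  [-3,  0,  0,  0]
  [ 0, -3,  0,  0]
  [ 0,  0, -2,  1]
  [ 0,  0,  0, -2]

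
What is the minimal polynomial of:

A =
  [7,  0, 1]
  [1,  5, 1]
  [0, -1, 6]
x^3 - 18*x^2 + 108*x - 216

The characteristic polynomial is χ_A(x) = (x - 6)^3, so the eigenvalues are known. The minimal polynomial is
  m_A(x) = Π_λ (x − λ)^{k_λ}
where k_λ is the size of the *largest* Jordan block for λ (equivalently, the smallest k with (A − λI)^k v = 0 for every generalised eigenvector v of λ).

  λ = 6: largest Jordan block has size 3, contributing (x − 6)^3

So m_A(x) = (x - 6)^3 = x^3 - 18*x^2 + 108*x - 216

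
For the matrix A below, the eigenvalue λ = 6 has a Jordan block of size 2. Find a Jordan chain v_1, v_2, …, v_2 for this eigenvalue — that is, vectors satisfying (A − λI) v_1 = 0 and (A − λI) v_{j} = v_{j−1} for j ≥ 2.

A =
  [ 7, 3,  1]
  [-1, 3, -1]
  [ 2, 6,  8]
A Jordan chain for λ = 6 of length 2:
v_1 = (1, -1, 2)ᵀ
v_2 = (1, 0, 0)ᵀ

Let N = A − (6)·I. We want v_2 with N^2 v_2 = 0 but N^1 v_2 ≠ 0; then v_{j-1} := N · v_j for j = 2, …, 2.

Pick v_2 = (1, 0, 0)ᵀ.
Then v_1 = N · v_2 = (1, -1, 2)ᵀ.

Sanity check: (A − (6)·I) v_1 = (0, 0, 0)ᵀ = 0. ✓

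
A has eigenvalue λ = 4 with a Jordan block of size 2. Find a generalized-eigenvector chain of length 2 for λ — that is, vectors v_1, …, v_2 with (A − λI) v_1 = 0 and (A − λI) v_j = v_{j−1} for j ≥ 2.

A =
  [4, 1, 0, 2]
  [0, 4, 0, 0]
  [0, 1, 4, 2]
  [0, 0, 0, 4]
A Jordan chain for λ = 4 of length 2:
v_1 = (1, 0, 1, 0)ᵀ
v_2 = (0, 1, 0, 0)ᵀ

Let N = A − (4)·I. We want v_2 with N^2 v_2 = 0 but N^1 v_2 ≠ 0; then v_{j-1} := N · v_j for j = 2, …, 2.

Pick v_2 = (0, 1, 0, 0)ᵀ.
Then v_1 = N · v_2 = (1, 0, 1, 0)ᵀ.

Sanity check: (A − (4)·I) v_1 = (0, 0, 0, 0)ᵀ = 0. ✓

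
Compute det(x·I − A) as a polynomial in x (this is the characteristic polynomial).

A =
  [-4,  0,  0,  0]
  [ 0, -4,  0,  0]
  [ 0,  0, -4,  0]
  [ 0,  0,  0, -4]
x^4 + 16*x^3 + 96*x^2 + 256*x + 256

Expanding det(x·I − A) (e.g. by cofactor expansion or by noting that A is similar to its Jordan form J, which has the same characteristic polynomial as A) gives
  χ_A(x) = x^4 + 16*x^3 + 96*x^2 + 256*x + 256
which factors as (x + 4)^4. The eigenvalues (with algebraic multiplicities) are λ = -4 with multiplicity 4.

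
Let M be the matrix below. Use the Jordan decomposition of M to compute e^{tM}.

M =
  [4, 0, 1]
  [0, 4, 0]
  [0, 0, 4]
e^{tM} =
  [exp(4*t), 0, t*exp(4*t)]
  [0, exp(4*t), 0]
  [0, 0, exp(4*t)]

Strategy: write M = P · J · P⁻¹ where J is a Jordan canonical form, so e^{tM} = P · e^{tJ} · P⁻¹, and e^{tJ} can be computed block-by-block.

M has Jordan form
J =
  [4, 1, 0]
  [0, 4, 0]
  [0, 0, 4]
(up to reordering of blocks).

Per-block formulas:
  For a 2×2 Jordan block J_2(4): exp(t · J_2(4)) = e^(4t)·(I + t·N), where N is the 2×2 nilpotent shift.
  For a 1×1 block at λ = 4: exp(t · [4]) = [e^(4t)].

After assembling e^{tJ} and conjugating by P, we get:

e^{tM} =
  [exp(4*t), 0, t*exp(4*t)]
  [0, exp(4*t), 0]
  [0, 0, exp(4*t)]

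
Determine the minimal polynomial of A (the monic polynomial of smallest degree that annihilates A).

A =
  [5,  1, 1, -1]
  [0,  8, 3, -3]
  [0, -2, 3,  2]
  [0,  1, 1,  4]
x^2 - 10*x + 25

The characteristic polynomial is χ_A(x) = (x - 5)^4, so the eigenvalues are known. The minimal polynomial is
  m_A(x) = Π_λ (x − λ)^{k_λ}
where k_λ is the size of the *largest* Jordan block for λ (equivalently, the smallest k with (A − λI)^k v = 0 for every generalised eigenvector v of λ).

  λ = 5: largest Jordan block has size 2, contributing (x − 5)^2

So m_A(x) = (x - 5)^2 = x^2 - 10*x + 25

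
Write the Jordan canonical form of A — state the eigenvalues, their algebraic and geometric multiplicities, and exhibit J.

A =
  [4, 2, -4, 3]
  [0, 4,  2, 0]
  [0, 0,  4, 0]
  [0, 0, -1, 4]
J_3(4) ⊕ J_1(4)

The characteristic polynomial is
  det(x·I − A) = x^4 - 16*x^3 + 96*x^2 - 256*x + 256 = (x - 4)^4

Eigenvalues and multiplicities (the geometric multiplicity of λ is n − rank(A − λI), which equals the number of Jordan blocks for λ):
  λ = 4: algebraic multiplicity = 4, geometric multiplicity = 2

Determining the block sizes for each eigenvalue:
  λ = 4: with am = 4 and gm = 2, the partition is not yet determined (e.g. several partitions of 4 into 2 parts exist). Let N = A − (4)·I. Computing rank(N^1) = 2, rank(N^2) = 1, rank(N^3) = 0; the number of blocks of size ≥ j is rank(N^{j−1}) − rank(N^j), giving [2, 1, 1]. So we have 1 block(s) of size 3, 1 block(s) of size 1 → block sizes [3, 1]

Assembling the blocks gives a Jordan form
J =
  [4, 1, 0, 0]
  [0, 4, 1, 0]
  [0, 0, 4, 0]
  [0, 0, 0, 4]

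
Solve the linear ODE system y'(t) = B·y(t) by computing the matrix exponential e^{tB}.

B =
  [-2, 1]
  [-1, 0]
e^{tB} =
  [-t*exp(-t) + exp(-t), t*exp(-t)]
  [-t*exp(-t), t*exp(-t) + exp(-t)]

Strategy: write B = P · J · P⁻¹ where J is a Jordan canonical form, so e^{tB} = P · e^{tJ} · P⁻¹, and e^{tJ} can be computed block-by-block.

B has Jordan form
J =
  [-1,  1]
  [ 0, -1]
(up to reordering of blocks).

Per-block formulas:
  For a 2×2 Jordan block J_2(-1): exp(t · J_2(-1)) = e^(-1t)·(I + t·N), where N is the 2×2 nilpotent shift.

After assembling e^{tJ} and conjugating by P, we get:

e^{tB} =
  [-t*exp(-t) + exp(-t), t*exp(-t)]
  [-t*exp(-t), t*exp(-t) + exp(-t)]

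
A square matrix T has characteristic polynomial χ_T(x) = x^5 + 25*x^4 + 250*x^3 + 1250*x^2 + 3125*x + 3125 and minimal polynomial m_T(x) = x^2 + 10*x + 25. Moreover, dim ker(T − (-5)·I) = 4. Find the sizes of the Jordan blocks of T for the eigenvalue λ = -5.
Block sizes for λ = -5: [2, 1, 1, 1]

Step 1 — from the characteristic polynomial, algebraic multiplicity of λ = -5 is 5. From dim ker(T − (-5)·I) = 4, there are exactly 4 Jordan blocks for λ = -5.
Step 2 — from the minimal polynomial, the factor (x + 5)^2 tells us the largest block for λ = -5 has size 2.
Step 3 — with total size 5, 4 blocks, and largest block 2, the block sizes (in nonincreasing order) are [2, 1, 1, 1].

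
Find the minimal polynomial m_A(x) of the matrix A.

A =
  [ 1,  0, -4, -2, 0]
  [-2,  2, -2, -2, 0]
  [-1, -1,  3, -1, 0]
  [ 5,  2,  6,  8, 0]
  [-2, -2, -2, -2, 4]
x^2 - 7*x + 12

The characteristic polynomial is χ_A(x) = (x - 4)^3*(x - 3)^2, so the eigenvalues are known. The minimal polynomial is
  m_A(x) = Π_λ (x − λ)^{k_λ}
where k_λ is the size of the *largest* Jordan block for λ (equivalently, the smallest k with (A − λI)^k v = 0 for every generalised eigenvector v of λ).

  λ = 3: largest Jordan block has size 1, contributing (x − 3)
  λ = 4: largest Jordan block has size 1, contributing (x − 4)

So m_A(x) = (x - 4)*(x - 3) = x^2 - 7*x + 12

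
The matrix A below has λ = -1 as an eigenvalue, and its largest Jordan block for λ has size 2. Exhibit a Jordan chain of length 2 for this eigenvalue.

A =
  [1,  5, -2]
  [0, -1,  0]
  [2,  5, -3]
A Jordan chain for λ = -1 of length 2:
v_1 = (2, 0, 2)ᵀ
v_2 = (1, 0, 0)ᵀ

Let N = A − (-1)·I. We want v_2 with N^2 v_2 = 0 but N^1 v_2 ≠ 0; then v_{j-1} := N · v_j for j = 2, …, 2.

Pick v_2 = (1, 0, 0)ᵀ.
Then v_1 = N · v_2 = (2, 0, 2)ᵀ.

Sanity check: (A − (-1)·I) v_1 = (0, 0, 0)ᵀ = 0. ✓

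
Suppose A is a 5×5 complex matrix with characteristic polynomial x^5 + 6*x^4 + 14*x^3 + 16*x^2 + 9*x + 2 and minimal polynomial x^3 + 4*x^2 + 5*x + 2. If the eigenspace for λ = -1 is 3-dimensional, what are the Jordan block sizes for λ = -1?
Block sizes for λ = -1: [2, 1, 1]

Step 1 — from the characteristic polynomial, algebraic multiplicity of λ = -1 is 4. From dim ker(A − (-1)·I) = 3, there are exactly 3 Jordan blocks for λ = -1.
Step 2 — from the minimal polynomial, the factor (x + 1)^2 tells us the largest block for λ = -1 has size 2.
Step 3 — with total size 4, 3 blocks, and largest block 2, the block sizes (in nonincreasing order) are [2, 1, 1].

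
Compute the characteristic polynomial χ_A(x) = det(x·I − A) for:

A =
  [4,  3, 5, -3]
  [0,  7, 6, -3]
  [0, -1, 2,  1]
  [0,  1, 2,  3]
x^4 - 16*x^3 + 96*x^2 - 256*x + 256

Expanding det(x·I − A) (e.g. by cofactor expansion or by noting that A is similar to its Jordan form J, which has the same characteristic polynomial as A) gives
  χ_A(x) = x^4 - 16*x^3 + 96*x^2 - 256*x + 256
which factors as (x - 4)^4. The eigenvalues (with algebraic multiplicities) are λ = 4 with multiplicity 4.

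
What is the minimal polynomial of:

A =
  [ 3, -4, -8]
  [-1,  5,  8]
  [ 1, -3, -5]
x^3 - 3*x^2 + 3*x - 1

The characteristic polynomial is χ_A(x) = (x - 1)^3, so the eigenvalues are known. The minimal polynomial is
  m_A(x) = Π_λ (x − λ)^{k_λ}
where k_λ is the size of the *largest* Jordan block for λ (equivalently, the smallest k with (A − λI)^k v = 0 for every generalised eigenvector v of λ).

  λ = 1: largest Jordan block has size 3, contributing (x − 1)^3

So m_A(x) = (x - 1)^3 = x^3 - 3*x^2 + 3*x - 1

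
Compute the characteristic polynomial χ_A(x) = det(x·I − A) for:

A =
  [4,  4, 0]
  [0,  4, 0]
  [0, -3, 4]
x^3 - 12*x^2 + 48*x - 64

Expanding det(x·I − A) (e.g. by cofactor expansion or by noting that A is similar to its Jordan form J, which has the same characteristic polynomial as A) gives
  χ_A(x) = x^3 - 12*x^2 + 48*x - 64
which factors as (x - 4)^3. The eigenvalues (with algebraic multiplicities) are λ = 4 with multiplicity 3.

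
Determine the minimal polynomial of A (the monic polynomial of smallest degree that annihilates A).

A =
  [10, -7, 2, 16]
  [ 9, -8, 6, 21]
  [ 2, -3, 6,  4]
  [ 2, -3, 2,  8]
x^3 - 12*x^2 + 48*x - 64

The characteristic polynomial is χ_A(x) = (x - 4)^4, so the eigenvalues are known. The minimal polynomial is
  m_A(x) = Π_λ (x − λ)^{k_λ}
where k_λ is the size of the *largest* Jordan block for λ (equivalently, the smallest k with (A − λI)^k v = 0 for every generalised eigenvector v of λ).

  λ = 4: largest Jordan block has size 3, contributing (x − 4)^3

So m_A(x) = (x - 4)^3 = x^3 - 12*x^2 + 48*x - 64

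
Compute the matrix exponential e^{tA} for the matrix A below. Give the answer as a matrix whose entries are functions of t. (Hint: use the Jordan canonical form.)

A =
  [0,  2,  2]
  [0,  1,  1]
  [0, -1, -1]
e^{tA} =
  [1, 2*t, 2*t]
  [0, t + 1, t]
  [0, -t, 1 - t]

Strategy: write A = P · J · P⁻¹ where J is a Jordan canonical form, so e^{tA} = P · e^{tJ} · P⁻¹, and e^{tJ} can be computed block-by-block.

A has Jordan form
J =
  [0, 1, 0]
  [0, 0, 0]
  [0, 0, 0]
(up to reordering of blocks).

Per-block formulas:
  For a 2×2 Jordan block J_2(0): exp(t · J_2(0)) = e^(0t)·(I + t·N), where N is the 2×2 nilpotent shift.
  For a 1×1 block at λ = 0: exp(t · [0]) = [e^(0t)].

After assembling e^{tJ} and conjugating by P, we get:

e^{tA} =
  [1, 2*t, 2*t]
  [0, t + 1, t]
  [0, -t, 1 - t]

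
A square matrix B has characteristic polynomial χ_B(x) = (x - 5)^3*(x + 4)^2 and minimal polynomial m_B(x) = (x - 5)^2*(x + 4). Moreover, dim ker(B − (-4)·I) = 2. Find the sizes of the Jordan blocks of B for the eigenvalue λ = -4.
Block sizes for λ = -4: [1, 1]

Step 1 — from the characteristic polynomial, algebraic multiplicity of λ = -4 is 2. From dim ker(B − (-4)·I) = 2, there are exactly 2 Jordan blocks for λ = -4.
Step 2 — from the minimal polynomial, the factor (x + 4) tells us the largest block for λ = -4 has size 1.
Step 3 — with total size 2, 2 blocks, and largest block 1, the block sizes (in nonincreasing order) are [1, 1].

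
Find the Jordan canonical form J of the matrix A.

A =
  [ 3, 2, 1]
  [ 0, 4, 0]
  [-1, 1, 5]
J_3(4)

The characteristic polynomial is
  det(x·I − A) = x^3 - 12*x^2 + 48*x - 64 = (x - 4)^3

Eigenvalues and multiplicities (the geometric multiplicity of λ is n − rank(A − λI), which equals the number of Jordan blocks for λ):
  λ = 4: algebraic multiplicity = 3, geometric multiplicity = 1

Determining the block sizes for each eigenvalue:
  λ = 4: one block (gm = 1), so the single block has size am = 3 → block sizes [3]

Assembling the blocks gives a Jordan form
J =
  [4, 1, 0]
  [0, 4, 1]
  [0, 0, 4]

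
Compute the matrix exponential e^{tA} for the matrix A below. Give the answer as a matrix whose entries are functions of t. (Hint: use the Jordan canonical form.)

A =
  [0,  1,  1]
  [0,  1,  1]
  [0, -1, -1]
e^{tA} =
  [1, t, t]
  [0, t + 1, t]
  [0, -t, 1 - t]

Strategy: write A = P · J · P⁻¹ where J is a Jordan canonical form, so e^{tA} = P · e^{tJ} · P⁻¹, and e^{tJ} can be computed block-by-block.

A has Jordan form
J =
  [0, 1, 0]
  [0, 0, 0]
  [0, 0, 0]
(up to reordering of blocks).

Per-block formulas:
  For a 2×2 Jordan block J_2(0): exp(t · J_2(0)) = e^(0t)·(I + t·N), where N is the 2×2 nilpotent shift.
  For a 1×1 block at λ = 0: exp(t · [0]) = [e^(0t)].

After assembling e^{tJ} and conjugating by P, we get:

e^{tA} =
  [1, t, t]
  [0, t + 1, t]
  [0, -t, 1 - t]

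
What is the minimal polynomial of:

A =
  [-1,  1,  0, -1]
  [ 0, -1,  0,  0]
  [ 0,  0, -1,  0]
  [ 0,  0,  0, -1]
x^2 + 2*x + 1

The characteristic polynomial is χ_A(x) = (x + 1)^4, so the eigenvalues are known. The minimal polynomial is
  m_A(x) = Π_λ (x − λ)^{k_λ}
where k_λ is the size of the *largest* Jordan block for λ (equivalently, the smallest k with (A − λI)^k v = 0 for every generalised eigenvector v of λ).

  λ = -1: largest Jordan block has size 2, contributing (x + 1)^2

So m_A(x) = (x + 1)^2 = x^2 + 2*x + 1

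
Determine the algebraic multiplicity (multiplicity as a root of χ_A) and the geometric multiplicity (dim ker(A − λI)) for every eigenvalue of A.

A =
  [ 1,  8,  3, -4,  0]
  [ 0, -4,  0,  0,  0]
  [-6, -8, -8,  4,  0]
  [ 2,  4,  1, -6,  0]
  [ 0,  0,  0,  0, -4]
λ = -5: alg = 1, geom = 1; λ = -4: alg = 4, geom = 3

Step 1 — factor the characteristic polynomial to read off the algebraic multiplicities:
  χ_A(x) = (x + 4)^4*(x + 5)

Step 2 — compute geometric multiplicities via the rank-nullity identity g(λ) = n − rank(A − λI):
  rank(A − (-5)·I) = 4, so dim ker(A − (-5)·I) = n − 4 = 1
  rank(A − (-4)·I) = 2, so dim ker(A − (-4)·I) = n − 2 = 3

Summary:
  λ = -5: algebraic multiplicity = 1, geometric multiplicity = 1
  λ = -4: algebraic multiplicity = 4, geometric multiplicity = 3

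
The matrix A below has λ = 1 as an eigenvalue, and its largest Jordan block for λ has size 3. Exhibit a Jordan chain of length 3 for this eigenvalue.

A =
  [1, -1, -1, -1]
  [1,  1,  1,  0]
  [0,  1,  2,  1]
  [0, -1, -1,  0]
A Jordan chain for λ = 1 of length 3:
v_1 = (-1, 0, 1, -1)ᵀ
v_2 = (0, 1, 0, 0)ᵀ
v_3 = (1, 0, 0, 0)ᵀ

Let N = A − (1)·I. We want v_3 with N^3 v_3 = 0 but N^2 v_3 ≠ 0; then v_{j-1} := N · v_j for j = 3, …, 2.

Pick v_3 = (1, 0, 0, 0)ᵀ.
Then v_2 = N · v_3 = (0, 1, 0, 0)ᵀ.
Then v_1 = N · v_2 = (-1, 0, 1, -1)ᵀ.

Sanity check: (A − (1)·I) v_1 = (0, 0, 0, 0)ᵀ = 0. ✓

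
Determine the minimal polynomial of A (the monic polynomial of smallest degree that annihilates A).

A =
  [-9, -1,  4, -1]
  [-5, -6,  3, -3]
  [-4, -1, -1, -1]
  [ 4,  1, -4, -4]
x^3 + 15*x^2 + 75*x + 125

The characteristic polynomial is χ_A(x) = (x + 5)^4, so the eigenvalues are known. The minimal polynomial is
  m_A(x) = Π_λ (x − λ)^{k_λ}
where k_λ is the size of the *largest* Jordan block for λ (equivalently, the smallest k with (A − λI)^k v = 0 for every generalised eigenvector v of λ).

  λ = -5: largest Jordan block has size 3, contributing (x + 5)^3

So m_A(x) = (x + 5)^3 = x^3 + 15*x^2 + 75*x + 125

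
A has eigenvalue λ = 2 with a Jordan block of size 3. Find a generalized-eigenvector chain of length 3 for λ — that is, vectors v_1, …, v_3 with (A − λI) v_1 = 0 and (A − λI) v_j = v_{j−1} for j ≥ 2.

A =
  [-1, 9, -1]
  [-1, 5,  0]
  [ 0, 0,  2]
A Jordan chain for λ = 2 of length 3:
v_1 = (3, 1, 0)ᵀ
v_2 = (-1, 0, 0)ᵀ
v_3 = (0, 0, 1)ᵀ

Let N = A − (2)·I. We want v_3 with N^3 v_3 = 0 but N^2 v_3 ≠ 0; then v_{j-1} := N · v_j for j = 3, …, 2.

Pick v_3 = (0, 0, 1)ᵀ.
Then v_2 = N · v_3 = (-1, 0, 0)ᵀ.
Then v_1 = N · v_2 = (3, 1, 0)ᵀ.

Sanity check: (A − (2)·I) v_1 = (0, 0, 0)ᵀ = 0. ✓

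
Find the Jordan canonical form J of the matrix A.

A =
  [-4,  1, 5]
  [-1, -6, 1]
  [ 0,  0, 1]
J_2(-5) ⊕ J_1(1)

The characteristic polynomial is
  det(x·I − A) = x^3 + 9*x^2 + 15*x - 25 = (x - 1)*(x + 5)^2

Eigenvalues and multiplicities (the geometric multiplicity of λ is n − rank(A − λI), which equals the number of Jordan blocks for λ):
  λ = -5: algebraic multiplicity = 2, geometric multiplicity = 1
  λ = 1: algebraic multiplicity = 1, geometric multiplicity = 1

Determining the block sizes for each eigenvalue:
  λ = -5: one block (gm = 1), so the single block has size am = 2 → block sizes [2]
  λ = 1: one block (gm = 1), so the single block has size am = 1 → block sizes [1]

Assembling the blocks gives a Jordan form
J =
  [-5,  1, 0]
  [ 0, -5, 0]
  [ 0,  0, 1]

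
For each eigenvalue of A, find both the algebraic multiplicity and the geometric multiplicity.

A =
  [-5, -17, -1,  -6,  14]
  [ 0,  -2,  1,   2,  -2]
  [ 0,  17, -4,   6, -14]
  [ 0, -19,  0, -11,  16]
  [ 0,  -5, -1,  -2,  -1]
λ = -5: alg = 4, geom = 2; λ = -3: alg = 1, geom = 1

Step 1 — factor the characteristic polynomial to read off the algebraic multiplicities:
  χ_A(x) = (x + 3)*(x + 5)^4

Step 2 — compute geometric multiplicities via the rank-nullity identity g(λ) = n − rank(A − λI):
  rank(A − (-5)·I) = 3, so dim ker(A − (-5)·I) = n − 3 = 2
  rank(A − (-3)·I) = 4, so dim ker(A − (-3)·I) = n − 4 = 1

Summary:
  λ = -5: algebraic multiplicity = 4, geometric multiplicity = 2
  λ = -3: algebraic multiplicity = 1, geometric multiplicity = 1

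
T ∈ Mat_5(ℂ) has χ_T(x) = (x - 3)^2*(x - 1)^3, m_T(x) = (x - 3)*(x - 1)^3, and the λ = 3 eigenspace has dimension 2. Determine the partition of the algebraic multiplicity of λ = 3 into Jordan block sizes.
Block sizes for λ = 3: [1, 1]

Step 1 — from the characteristic polynomial, algebraic multiplicity of λ = 3 is 2. From dim ker(T − (3)·I) = 2, there are exactly 2 Jordan blocks for λ = 3.
Step 2 — from the minimal polynomial, the factor (x − 3) tells us the largest block for λ = 3 has size 1.
Step 3 — with total size 2, 2 blocks, and largest block 1, the block sizes (in nonincreasing order) are [1, 1].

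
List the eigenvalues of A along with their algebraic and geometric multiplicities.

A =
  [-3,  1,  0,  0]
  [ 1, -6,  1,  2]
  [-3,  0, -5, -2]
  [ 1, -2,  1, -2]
λ = -4: alg = 4, geom = 2

Step 1 — factor the characteristic polynomial to read off the algebraic multiplicities:
  χ_A(x) = (x + 4)^4

Step 2 — compute geometric multiplicities via the rank-nullity identity g(λ) = n − rank(A − λI):
  rank(A − (-4)·I) = 2, so dim ker(A − (-4)·I) = n − 2 = 2

Summary:
  λ = -4: algebraic multiplicity = 4, geometric multiplicity = 2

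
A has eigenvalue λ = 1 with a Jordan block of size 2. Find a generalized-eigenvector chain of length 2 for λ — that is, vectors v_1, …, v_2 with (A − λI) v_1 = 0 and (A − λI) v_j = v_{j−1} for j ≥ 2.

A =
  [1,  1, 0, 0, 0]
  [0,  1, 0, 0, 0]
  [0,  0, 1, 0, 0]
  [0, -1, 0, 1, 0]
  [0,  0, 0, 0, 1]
A Jordan chain for λ = 1 of length 2:
v_1 = (1, 0, 0, -1, 0)ᵀ
v_2 = (0, 1, 0, 0, 0)ᵀ

Let N = A − (1)·I. We want v_2 with N^2 v_2 = 0 but N^1 v_2 ≠ 0; then v_{j-1} := N · v_j for j = 2, …, 2.

Pick v_2 = (0, 1, 0, 0, 0)ᵀ.
Then v_1 = N · v_2 = (1, 0, 0, -1, 0)ᵀ.

Sanity check: (A − (1)·I) v_1 = (0, 0, 0, 0, 0)ᵀ = 0. ✓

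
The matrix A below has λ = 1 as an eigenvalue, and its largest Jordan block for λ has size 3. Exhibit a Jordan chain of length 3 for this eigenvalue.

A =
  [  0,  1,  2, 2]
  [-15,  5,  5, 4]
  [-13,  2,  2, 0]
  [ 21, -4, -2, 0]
A Jordan chain for λ = 1 of length 3:
v_1 = (-1, -5, -3, 5)ᵀ
v_2 = (1, 4, 2, -4)ᵀ
v_3 = (0, 1, 0, 0)ᵀ

Let N = A − (1)·I. We want v_3 with N^3 v_3 = 0 but N^2 v_3 ≠ 0; then v_{j-1} := N · v_j for j = 3, …, 2.

Pick v_3 = (0, 1, 0, 0)ᵀ.
Then v_2 = N · v_3 = (1, 4, 2, -4)ᵀ.
Then v_1 = N · v_2 = (-1, -5, -3, 5)ᵀ.

Sanity check: (A − (1)·I) v_1 = (0, 0, 0, 0)ᵀ = 0. ✓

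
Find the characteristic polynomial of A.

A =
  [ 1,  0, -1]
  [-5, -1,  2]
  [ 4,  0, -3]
x^3 + 3*x^2 + 3*x + 1

Expanding det(x·I − A) (e.g. by cofactor expansion or by noting that A is similar to its Jordan form J, which has the same characteristic polynomial as A) gives
  χ_A(x) = x^3 + 3*x^2 + 3*x + 1
which factors as (x + 1)^3. The eigenvalues (with algebraic multiplicities) are λ = -1 with multiplicity 3.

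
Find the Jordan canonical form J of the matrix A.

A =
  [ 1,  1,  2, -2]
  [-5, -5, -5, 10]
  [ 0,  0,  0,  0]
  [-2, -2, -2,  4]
J_3(0) ⊕ J_1(0)

The characteristic polynomial is
  det(x·I − A) = x^4

Eigenvalues and multiplicities (the geometric multiplicity of λ is n − rank(A − λI), which equals the number of Jordan blocks for λ):
  λ = 0: algebraic multiplicity = 4, geometric multiplicity = 2

Determining the block sizes for each eigenvalue:
  λ = 0: with am = 4 and gm = 2, the partition is not yet determined (e.g. several partitions of 4 into 2 parts exist). Let N = A − (0)·I. Computing rank(N^1) = 2, rank(N^2) = 1, rank(N^3) = 0; the number of blocks of size ≥ j is rank(N^{j−1}) − rank(N^j), giving [2, 1, 1]. So we have 1 block(s) of size 3, 1 block(s) of size 1 → block sizes [3, 1]

Assembling the blocks gives a Jordan form
J =
  [0, 1, 0, 0]
  [0, 0, 1, 0]
  [0, 0, 0, 0]
  [0, 0, 0, 0]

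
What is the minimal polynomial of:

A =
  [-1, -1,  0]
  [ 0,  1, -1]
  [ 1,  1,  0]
x^3

The characteristic polynomial is χ_A(x) = x^3, so the eigenvalues are known. The minimal polynomial is
  m_A(x) = Π_λ (x − λ)^{k_λ}
where k_λ is the size of the *largest* Jordan block for λ (equivalently, the smallest k with (A − λI)^k v = 0 for every generalised eigenvector v of λ).

  λ = 0: largest Jordan block has size 3, contributing (x − 0)^3

So m_A(x) = x^3 = x^3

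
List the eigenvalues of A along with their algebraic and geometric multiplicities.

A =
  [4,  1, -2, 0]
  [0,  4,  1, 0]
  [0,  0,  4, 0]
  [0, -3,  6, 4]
λ = 4: alg = 4, geom = 2

Step 1 — factor the characteristic polynomial to read off the algebraic multiplicities:
  χ_A(x) = (x - 4)^4

Step 2 — compute geometric multiplicities via the rank-nullity identity g(λ) = n − rank(A − λI):
  rank(A − (4)·I) = 2, so dim ker(A − (4)·I) = n − 2 = 2

Summary:
  λ = 4: algebraic multiplicity = 4, geometric multiplicity = 2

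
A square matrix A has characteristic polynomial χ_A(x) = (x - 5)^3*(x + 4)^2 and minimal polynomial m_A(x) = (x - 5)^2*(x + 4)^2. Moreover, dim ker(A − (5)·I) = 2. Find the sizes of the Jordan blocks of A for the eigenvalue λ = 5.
Block sizes for λ = 5: [2, 1]

Step 1 — from the characteristic polynomial, algebraic multiplicity of λ = 5 is 3. From dim ker(A − (5)·I) = 2, there are exactly 2 Jordan blocks for λ = 5.
Step 2 — from the minimal polynomial, the factor (x − 5)^2 tells us the largest block for λ = 5 has size 2.
Step 3 — with total size 3, 2 blocks, and largest block 2, the block sizes (in nonincreasing order) are [2, 1].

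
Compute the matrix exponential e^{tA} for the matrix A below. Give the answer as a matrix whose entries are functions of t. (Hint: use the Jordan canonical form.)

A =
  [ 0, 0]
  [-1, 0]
e^{tA} =
  [1, 0]
  [-t, 1]

Strategy: write A = P · J · P⁻¹ where J is a Jordan canonical form, so e^{tA} = P · e^{tJ} · P⁻¹, and e^{tJ} can be computed block-by-block.

A has Jordan form
J =
  [0, 1]
  [0, 0]
(up to reordering of blocks).

Per-block formulas:
  For a 2×2 Jordan block J_2(0): exp(t · J_2(0)) = e^(0t)·(I + t·N), where N is the 2×2 nilpotent shift.

After assembling e^{tJ} and conjugating by P, we get:

e^{tA} =
  [1, 0]
  [-t, 1]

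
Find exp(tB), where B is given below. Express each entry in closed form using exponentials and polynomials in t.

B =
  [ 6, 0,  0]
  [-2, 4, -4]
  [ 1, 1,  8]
e^{tB} =
  [exp(6*t), 0, 0]
  [-2*t*exp(6*t), -2*t*exp(6*t) + exp(6*t), -4*t*exp(6*t)]
  [t*exp(6*t), t*exp(6*t), 2*t*exp(6*t) + exp(6*t)]

Strategy: write B = P · J · P⁻¹ where J is a Jordan canonical form, so e^{tB} = P · e^{tJ} · P⁻¹, and e^{tJ} can be computed block-by-block.

B has Jordan form
J =
  [6, 1, 0]
  [0, 6, 0]
  [0, 0, 6]
(up to reordering of blocks).

Per-block formulas:
  For a 1×1 block at λ = 6: exp(t · [6]) = [e^(6t)].
  For a 2×2 Jordan block J_2(6): exp(t · J_2(6)) = e^(6t)·(I + t·N), where N is the 2×2 nilpotent shift.

After assembling e^{tJ} and conjugating by P, we get:

e^{tB} =
  [exp(6*t), 0, 0]
  [-2*t*exp(6*t), -2*t*exp(6*t) + exp(6*t), -4*t*exp(6*t)]
  [t*exp(6*t), t*exp(6*t), 2*t*exp(6*t) + exp(6*t)]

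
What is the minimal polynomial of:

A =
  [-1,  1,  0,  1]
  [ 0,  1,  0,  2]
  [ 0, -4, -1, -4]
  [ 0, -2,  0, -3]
x^2 + 2*x + 1

The characteristic polynomial is χ_A(x) = (x + 1)^4, so the eigenvalues are known. The minimal polynomial is
  m_A(x) = Π_λ (x − λ)^{k_λ}
where k_λ is the size of the *largest* Jordan block for λ (equivalently, the smallest k with (A − λI)^k v = 0 for every generalised eigenvector v of λ).

  λ = -1: largest Jordan block has size 2, contributing (x + 1)^2

So m_A(x) = (x + 1)^2 = x^2 + 2*x + 1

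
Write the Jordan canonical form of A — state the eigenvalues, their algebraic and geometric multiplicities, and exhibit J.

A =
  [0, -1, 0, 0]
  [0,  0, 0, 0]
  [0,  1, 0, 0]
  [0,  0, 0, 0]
J_2(0) ⊕ J_1(0) ⊕ J_1(0)

The characteristic polynomial is
  det(x·I − A) = x^4

Eigenvalues and multiplicities (the geometric multiplicity of λ is n − rank(A − λI), which equals the number of Jordan blocks for λ):
  λ = 0: algebraic multiplicity = 4, geometric multiplicity = 3

Determining the block sizes for each eigenvalue:
  λ = 0: 3 blocks summing to 4 forces exactly one block of size 2 and the rest size 1 → block sizes [2, 1, 1]

Assembling the blocks gives a Jordan form
J =
  [0, 1, 0, 0]
  [0, 0, 0, 0]
  [0, 0, 0, 0]
  [0, 0, 0, 0]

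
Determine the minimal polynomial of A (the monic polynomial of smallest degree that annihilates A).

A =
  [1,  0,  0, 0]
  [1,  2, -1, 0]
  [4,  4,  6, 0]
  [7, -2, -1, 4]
x^3 - 9*x^2 + 24*x - 16

The characteristic polynomial is χ_A(x) = (x - 4)^3*(x - 1), so the eigenvalues are known. The minimal polynomial is
  m_A(x) = Π_λ (x − λ)^{k_λ}
where k_λ is the size of the *largest* Jordan block for λ (equivalently, the smallest k with (A − λI)^k v = 0 for every generalised eigenvector v of λ).

  λ = 1: largest Jordan block has size 1, contributing (x − 1)
  λ = 4: largest Jordan block has size 2, contributing (x − 4)^2

So m_A(x) = (x - 4)^2*(x - 1) = x^3 - 9*x^2 + 24*x - 16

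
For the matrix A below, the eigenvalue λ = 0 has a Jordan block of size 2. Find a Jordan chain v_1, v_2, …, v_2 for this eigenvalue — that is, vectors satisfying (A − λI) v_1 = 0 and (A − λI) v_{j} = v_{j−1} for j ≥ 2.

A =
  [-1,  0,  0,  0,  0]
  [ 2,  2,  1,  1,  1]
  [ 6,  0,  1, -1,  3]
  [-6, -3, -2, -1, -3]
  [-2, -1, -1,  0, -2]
A Jordan chain for λ = 0 of length 2:
v_1 = (0, 2, 0, -3, -1)ᵀ
v_2 = (0, 1, 0, 0, 0)ᵀ

Let N = A − (0)·I. We want v_2 with N^2 v_2 = 0 but N^1 v_2 ≠ 0; then v_{j-1} := N · v_j for j = 2, …, 2.

Pick v_2 = (0, 1, 0, 0, 0)ᵀ.
Then v_1 = N · v_2 = (0, 2, 0, -3, -1)ᵀ.

Sanity check: (A − (0)·I) v_1 = (0, 0, 0, 0, 0)ᵀ = 0. ✓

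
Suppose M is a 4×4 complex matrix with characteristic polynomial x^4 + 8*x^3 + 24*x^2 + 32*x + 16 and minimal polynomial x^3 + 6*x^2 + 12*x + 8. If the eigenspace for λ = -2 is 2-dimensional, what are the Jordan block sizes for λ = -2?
Block sizes for λ = -2: [3, 1]

Step 1 — from the characteristic polynomial, algebraic multiplicity of λ = -2 is 4. From dim ker(M − (-2)·I) = 2, there are exactly 2 Jordan blocks for λ = -2.
Step 2 — from the minimal polynomial, the factor (x + 2)^3 tells us the largest block for λ = -2 has size 3.
Step 3 — with total size 4, 2 blocks, and largest block 3, the block sizes (in nonincreasing order) are [3, 1].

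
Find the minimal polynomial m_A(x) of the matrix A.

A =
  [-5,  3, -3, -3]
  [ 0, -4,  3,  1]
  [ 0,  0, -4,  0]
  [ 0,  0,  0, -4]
x^3 + 13*x^2 + 56*x + 80

The characteristic polynomial is χ_A(x) = (x + 4)^3*(x + 5), so the eigenvalues are known. The minimal polynomial is
  m_A(x) = Π_λ (x − λ)^{k_λ}
where k_λ is the size of the *largest* Jordan block for λ (equivalently, the smallest k with (A − λI)^k v = 0 for every generalised eigenvector v of λ).

  λ = -5: largest Jordan block has size 1, contributing (x + 5)
  λ = -4: largest Jordan block has size 2, contributing (x + 4)^2

So m_A(x) = (x + 4)^2*(x + 5) = x^3 + 13*x^2 + 56*x + 80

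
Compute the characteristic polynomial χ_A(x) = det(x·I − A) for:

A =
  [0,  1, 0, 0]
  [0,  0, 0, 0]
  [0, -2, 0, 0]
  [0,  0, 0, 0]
x^4

Expanding det(x·I − A) (e.g. by cofactor expansion or by noting that A is similar to its Jordan form J, which has the same characteristic polynomial as A) gives
  χ_A(x) = x^4
which factors as x^4. The eigenvalues (with algebraic multiplicities) are λ = 0 with multiplicity 4.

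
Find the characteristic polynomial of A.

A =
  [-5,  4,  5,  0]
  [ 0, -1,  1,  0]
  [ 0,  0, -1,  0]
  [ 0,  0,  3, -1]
x^4 + 8*x^3 + 18*x^2 + 16*x + 5

Expanding det(x·I − A) (e.g. by cofactor expansion or by noting that A is similar to its Jordan form J, which has the same characteristic polynomial as A) gives
  χ_A(x) = x^4 + 8*x^3 + 18*x^2 + 16*x + 5
which factors as (x + 1)^3*(x + 5). The eigenvalues (with algebraic multiplicities) are λ = -5 with multiplicity 1, λ = -1 with multiplicity 3.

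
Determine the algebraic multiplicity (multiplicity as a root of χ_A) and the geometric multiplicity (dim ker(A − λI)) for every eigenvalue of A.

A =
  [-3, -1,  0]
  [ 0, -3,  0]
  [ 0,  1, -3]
λ = -3: alg = 3, geom = 2

Step 1 — factor the characteristic polynomial to read off the algebraic multiplicities:
  χ_A(x) = (x + 3)^3

Step 2 — compute geometric multiplicities via the rank-nullity identity g(λ) = n − rank(A − λI):
  rank(A − (-3)·I) = 1, so dim ker(A − (-3)·I) = n − 1 = 2

Summary:
  λ = -3: algebraic multiplicity = 3, geometric multiplicity = 2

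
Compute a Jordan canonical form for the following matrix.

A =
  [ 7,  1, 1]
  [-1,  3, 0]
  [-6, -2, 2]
J_3(4)

The characteristic polynomial is
  det(x·I − A) = x^3 - 12*x^2 + 48*x - 64 = (x - 4)^3

Eigenvalues and multiplicities (the geometric multiplicity of λ is n − rank(A − λI), which equals the number of Jordan blocks for λ):
  λ = 4: algebraic multiplicity = 3, geometric multiplicity = 1

Determining the block sizes for each eigenvalue:
  λ = 4: one block (gm = 1), so the single block has size am = 3 → block sizes [3]

Assembling the blocks gives a Jordan form
J =
  [4, 1, 0]
  [0, 4, 1]
  [0, 0, 4]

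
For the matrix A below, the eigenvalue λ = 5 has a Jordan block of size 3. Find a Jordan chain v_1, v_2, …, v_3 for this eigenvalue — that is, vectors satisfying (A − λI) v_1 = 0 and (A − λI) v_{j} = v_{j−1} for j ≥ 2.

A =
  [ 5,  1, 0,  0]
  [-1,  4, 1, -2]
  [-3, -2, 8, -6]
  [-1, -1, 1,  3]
A Jordan chain for λ = 5 of length 3:
v_1 = (-1, 0, -1, 0)ᵀ
v_2 = (0, -1, -3, -1)ᵀ
v_3 = (1, 0, 0, 0)ᵀ

Let N = A − (5)·I. We want v_3 with N^3 v_3 = 0 but N^2 v_3 ≠ 0; then v_{j-1} := N · v_j for j = 3, …, 2.

Pick v_3 = (1, 0, 0, 0)ᵀ.
Then v_2 = N · v_3 = (0, -1, -3, -1)ᵀ.
Then v_1 = N · v_2 = (-1, 0, -1, 0)ᵀ.

Sanity check: (A − (5)·I) v_1 = (0, 0, 0, 0)ᵀ = 0. ✓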